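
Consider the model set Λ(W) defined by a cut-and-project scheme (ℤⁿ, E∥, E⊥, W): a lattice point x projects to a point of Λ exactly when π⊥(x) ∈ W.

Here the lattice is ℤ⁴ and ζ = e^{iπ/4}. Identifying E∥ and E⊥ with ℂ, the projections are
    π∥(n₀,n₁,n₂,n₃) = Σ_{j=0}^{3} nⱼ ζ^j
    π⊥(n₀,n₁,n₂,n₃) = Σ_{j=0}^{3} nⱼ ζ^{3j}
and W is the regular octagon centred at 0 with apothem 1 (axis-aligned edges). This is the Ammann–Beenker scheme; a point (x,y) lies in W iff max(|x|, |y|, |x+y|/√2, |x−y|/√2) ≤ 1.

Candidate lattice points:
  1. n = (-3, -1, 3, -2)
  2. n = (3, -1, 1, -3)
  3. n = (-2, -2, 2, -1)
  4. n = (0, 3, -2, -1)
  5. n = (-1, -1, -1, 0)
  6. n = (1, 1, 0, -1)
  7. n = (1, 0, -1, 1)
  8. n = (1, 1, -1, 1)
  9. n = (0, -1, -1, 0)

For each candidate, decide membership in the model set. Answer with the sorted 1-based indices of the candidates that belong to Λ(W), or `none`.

5, 6, 9

Internal map: ζ^{3j} for j=0..3 gives (1,0), (−√2/2,√2/2), (0,−1), (√2/2,√2/2).
#1 (-3, -1, 3, -2): internal (-3.70711, -5.12132); octagon support 6.24264 vs apothem 1 → ∉ W
#2 (3, -1, 1, -3): internal (1.58579, -3.82843); octagon support 3.82843 vs apothem 1 → ∉ W
#3 (-2, -2, 2, -1): internal (-1.29289, -4.12132); octagon support 4.12132 vs apothem 1 → ∉ W
#4 (0, 3, -2, -1): internal (-2.82843, 3.41421); octagon support 4.41421 vs apothem 1 → ∉ W
#5 (-1, -1, -1, 0): internal (-0.29289, 0.29289); octagon support 0.41421 vs apothem 1 → ∈ W
#6 (1, 1, 0, -1): internal (-0.41421, 0.00000); octagon support 0.41421 vs apothem 1 → ∈ W
#7 (1, 0, -1, 1): internal (1.70711, 1.70711); octagon support 2.41421 vs apothem 1 → ∉ W
#8 (1, 1, -1, 1): internal (1.00000, 2.41421); octagon support 2.41421 vs apothem 1 → ∉ W
#9 (0, -1, -1, 0): internal (0.70711, 0.29289); octagon support 0.70711 vs apothem 1 → ∈ W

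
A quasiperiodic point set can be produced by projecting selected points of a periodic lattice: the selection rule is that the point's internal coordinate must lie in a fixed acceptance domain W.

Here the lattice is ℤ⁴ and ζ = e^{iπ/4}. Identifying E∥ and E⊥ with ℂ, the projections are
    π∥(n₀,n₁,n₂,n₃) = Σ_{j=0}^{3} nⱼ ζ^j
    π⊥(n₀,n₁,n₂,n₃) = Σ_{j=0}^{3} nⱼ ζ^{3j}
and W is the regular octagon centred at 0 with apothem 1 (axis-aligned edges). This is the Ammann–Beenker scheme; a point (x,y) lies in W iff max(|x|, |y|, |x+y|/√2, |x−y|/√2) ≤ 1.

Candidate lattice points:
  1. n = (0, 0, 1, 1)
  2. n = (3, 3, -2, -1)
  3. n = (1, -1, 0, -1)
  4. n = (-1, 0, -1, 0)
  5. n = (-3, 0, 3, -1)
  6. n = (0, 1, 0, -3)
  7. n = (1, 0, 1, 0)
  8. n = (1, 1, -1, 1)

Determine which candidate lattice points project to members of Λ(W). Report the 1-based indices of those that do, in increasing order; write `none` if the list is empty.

Internal map: ζ^{3j} for j=0..3 gives (1,0), (−√2/2,√2/2), (0,−1), (√2/2,√2/2).
candidate 1: n = (0, 0, 1, 1) → π⊥ ≈ (+0.7071, -0.2929); max(|x|,|y|,|x±y|/√2) = 0.7071 ≤ 1 ⇒ ∈ W
candidate 2: n = (3, 3, -2, -1) → π⊥ ≈ (+0.1716, +3.4142); max(|x|,|y|,|x±y|/√2) = 3.4142 > 1 ⇒ ∉ W
candidate 3: n = (1, -1, 0, -1) → π⊥ ≈ (+1.0000, -1.4142); max(|x|,|y|,|x±y|/√2) = 1.7071 > 1 ⇒ ∉ W
candidate 4: n = (-1, 0, -1, 0) → π⊥ ≈ (-1.0000, +1.0000); max(|x|,|y|,|x±y|/√2) = 1.4142 > 1 ⇒ ∉ W
candidate 5: n = (-3, 0, 3, -1) → π⊥ ≈ (-3.7071, -3.7071); max(|x|,|y|,|x±y|/√2) = 5.2426 > 1 ⇒ ∉ W
candidate 6: n = (0, 1, 0, -3) → π⊥ ≈ (-2.8284, -1.4142); max(|x|,|y|,|x±y|/√2) = 3.0000 > 1 ⇒ ∉ W
candidate 7: n = (1, 0, 1, 0) → π⊥ ≈ (+1.0000, -1.0000); max(|x|,|y|,|x±y|/√2) = 1.4142 > 1 ⇒ ∉ W
candidate 8: n = (1, 1, -1, 1) → π⊥ ≈ (+1.0000, +2.4142); max(|x|,|y|,|x±y|/√2) = 2.4142 > 1 ⇒ ∉ W

1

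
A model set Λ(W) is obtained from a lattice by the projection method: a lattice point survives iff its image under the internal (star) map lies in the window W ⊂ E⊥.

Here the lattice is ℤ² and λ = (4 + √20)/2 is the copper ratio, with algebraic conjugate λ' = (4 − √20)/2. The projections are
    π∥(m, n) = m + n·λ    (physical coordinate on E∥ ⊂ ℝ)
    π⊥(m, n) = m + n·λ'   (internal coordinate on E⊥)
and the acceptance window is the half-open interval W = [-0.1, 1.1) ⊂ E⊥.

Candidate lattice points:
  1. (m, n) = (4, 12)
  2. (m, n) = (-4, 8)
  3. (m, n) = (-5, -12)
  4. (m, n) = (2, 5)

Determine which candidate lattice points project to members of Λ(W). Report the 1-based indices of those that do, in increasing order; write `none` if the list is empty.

4

Numerically λ ≈ 4.23607 and λ' = −1/λ ≈ -0.23607.
#1 (4,12): internal coord 4 + (12)·λ' = +1.16718; +1.16718 ∉ [-0.1, 1.1) → out
#2 (-4,8): internal coord -4 + (8)·λ' = -5.88854; -5.88854 ∉ [-0.1, 1.1) → out
#3 (-5,-12): internal coord -5 + (-12)·λ' = -2.16718; -2.16718 ∉ [-0.1, 1.1) → out
#4 (2,5): internal coord 2 + (5)·λ' = +0.81966; +0.81966 ∈ [-0.1, 1.1) → IN Λ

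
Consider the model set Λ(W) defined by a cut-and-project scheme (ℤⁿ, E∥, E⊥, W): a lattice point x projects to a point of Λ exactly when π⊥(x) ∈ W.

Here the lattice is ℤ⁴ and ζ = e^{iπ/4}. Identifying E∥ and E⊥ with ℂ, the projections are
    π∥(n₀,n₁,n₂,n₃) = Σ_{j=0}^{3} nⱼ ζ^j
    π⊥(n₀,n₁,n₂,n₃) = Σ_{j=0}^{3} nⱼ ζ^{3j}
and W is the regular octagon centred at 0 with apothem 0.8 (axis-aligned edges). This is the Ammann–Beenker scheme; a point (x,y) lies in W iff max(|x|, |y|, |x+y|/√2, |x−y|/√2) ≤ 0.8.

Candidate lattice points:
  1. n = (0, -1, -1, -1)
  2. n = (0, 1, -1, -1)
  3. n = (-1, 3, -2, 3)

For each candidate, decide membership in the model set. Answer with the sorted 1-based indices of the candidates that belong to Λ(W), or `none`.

1

With ζ = e^{iπ/4} the internal vectors are ζ^0,ζ^3,ζ^6,ζ^9.
#1 (0, -1, -1, -1): internal (0.0000, -0.4142); octagon support 0.4142 vs apothem 0.8 → ∈ W
#2 (0, 1, -1, -1): internal (-1.4142, 1.0000); octagon support 1.7071 vs apothem 0.8 → ∉ W
#3 (-1, 3, -2, 3): internal (-1.0000, 6.2426); octagon support 6.2426 vs apothem 0.8 → ∉ W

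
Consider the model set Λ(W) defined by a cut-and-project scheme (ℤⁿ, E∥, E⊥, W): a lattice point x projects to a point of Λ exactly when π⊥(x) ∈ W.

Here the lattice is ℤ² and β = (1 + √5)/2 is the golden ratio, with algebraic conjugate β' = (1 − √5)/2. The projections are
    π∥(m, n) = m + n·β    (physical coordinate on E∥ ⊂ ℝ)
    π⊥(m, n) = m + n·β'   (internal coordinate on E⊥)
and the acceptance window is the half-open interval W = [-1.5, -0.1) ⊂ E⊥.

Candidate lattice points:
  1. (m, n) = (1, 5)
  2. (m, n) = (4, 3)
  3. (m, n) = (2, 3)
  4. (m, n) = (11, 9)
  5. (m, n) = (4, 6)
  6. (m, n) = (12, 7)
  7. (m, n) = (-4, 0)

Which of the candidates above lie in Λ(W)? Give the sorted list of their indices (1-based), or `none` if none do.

none

Numerically β ≈ 1.61803 and β' = −1/β ≈ -0.61803.
#1 (1,5): internal coord 1 + (5)·β' = -2.09017; -2.09017 ∉ [-1.5, -0.1) → out
#2 (4,3): internal coord 4 + (3)·β' = +2.14590; +2.14590 ∉ [-1.5, -0.1) → out
#3 (2,3): internal coord 2 + (3)·β' = +0.14590; +0.14590 ∉ [-1.5, -0.1) → out
#4 (11,9): internal coord 11 + (9)·β' = +5.43769; +5.43769 ∉ [-1.5, -0.1) → out
#5 (4,6): internal coord 4 + (6)·β' = +0.29180; +0.29180 ∉ [-1.5, -0.1) → out
#6 (12,7): internal coord 12 + (7)·β' = +7.67376; +7.67376 ∉ [-1.5, -0.1) → out
#7 (-4,0): internal coord -4 + (0)·β' = -4.00000; -4.00000 ∉ [-1.5, -0.1) → out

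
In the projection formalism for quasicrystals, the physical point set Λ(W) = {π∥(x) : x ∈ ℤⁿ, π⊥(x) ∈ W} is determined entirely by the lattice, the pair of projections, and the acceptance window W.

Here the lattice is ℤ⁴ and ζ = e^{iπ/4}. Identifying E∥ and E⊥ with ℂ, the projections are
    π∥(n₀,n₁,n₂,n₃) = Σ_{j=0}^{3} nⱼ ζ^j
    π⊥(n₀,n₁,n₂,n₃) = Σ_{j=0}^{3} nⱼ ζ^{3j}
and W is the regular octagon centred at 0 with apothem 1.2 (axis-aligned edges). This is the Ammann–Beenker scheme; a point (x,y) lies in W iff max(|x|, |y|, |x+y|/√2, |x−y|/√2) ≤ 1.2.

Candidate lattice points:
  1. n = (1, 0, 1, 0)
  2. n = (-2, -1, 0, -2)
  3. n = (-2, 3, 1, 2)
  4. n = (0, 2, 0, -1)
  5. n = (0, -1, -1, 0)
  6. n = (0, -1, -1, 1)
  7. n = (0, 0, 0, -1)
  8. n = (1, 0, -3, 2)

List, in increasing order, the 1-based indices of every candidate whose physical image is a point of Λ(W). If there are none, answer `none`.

5, 7

π⊥(n) = n₀ + n₁ζ³ + n₂ζ⁶ + n₃ζ⁹ where ζ = e^{iπ/4}.
#1 (1, 0, 1, 0): internal (1.00000, -1.00000); octagon support 1.41421 vs apothem 1.2 → ∉ W
#2 (-2, -1, 0, -2): internal (-2.70711, -2.12132); octagon support 3.41421 vs apothem 1.2 → ∉ W
#3 (-2, 3, 1, 2): internal (-2.70711, 2.53553); octagon support 3.70711 vs apothem 1.2 → ∉ W
#4 (0, 2, 0, -1): internal (-2.12132, 0.70711); octagon support 2.12132 vs apothem 1.2 → ∉ W
#5 (0, -1, -1, 0): internal (0.70711, 0.29289); octagon support 0.70711 vs apothem 1.2 → ∈ W
#6 (0, -1, -1, 1): internal (1.41421, 1.00000); octagon support 1.70711 vs apothem 1.2 → ∉ W
#7 (0, 0, 0, -1): internal (-0.70711, -0.70711); octagon support 1.00000 vs apothem 1.2 → ∈ W
#8 (1, 0, -3, 2): internal (2.41421, 4.41421); octagon support 4.82843 vs apothem 1.2 → ∉ W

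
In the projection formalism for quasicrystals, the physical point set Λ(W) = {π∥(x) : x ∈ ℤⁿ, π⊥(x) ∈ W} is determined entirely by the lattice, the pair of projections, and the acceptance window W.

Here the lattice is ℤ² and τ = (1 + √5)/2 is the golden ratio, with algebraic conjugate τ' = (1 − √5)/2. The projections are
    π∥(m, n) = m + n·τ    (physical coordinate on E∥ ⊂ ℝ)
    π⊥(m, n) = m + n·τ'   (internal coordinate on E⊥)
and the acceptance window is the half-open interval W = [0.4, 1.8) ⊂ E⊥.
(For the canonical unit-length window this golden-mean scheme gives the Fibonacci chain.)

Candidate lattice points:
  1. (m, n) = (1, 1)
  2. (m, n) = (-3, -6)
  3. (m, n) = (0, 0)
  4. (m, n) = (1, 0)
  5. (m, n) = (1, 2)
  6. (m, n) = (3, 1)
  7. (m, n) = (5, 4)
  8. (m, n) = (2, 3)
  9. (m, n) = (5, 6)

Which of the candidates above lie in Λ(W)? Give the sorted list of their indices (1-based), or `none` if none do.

2, 4, 9

τ' = (1−√5)/2 ≈ -0.6180.
[1] lift (1,1): star map gives 0.3820; window check 0.4 ≤ 0.3820 < 1.8 is false → out
[2] lift (-3,-6): star map gives 0.7082; window check 0.4 ≤ 0.7082 < 1.8 is true → IN Λ
[3] lift (0,0): star map gives 0.0000; window check 0.4 ≤ 0.0000 < 1.8 is false → out
[4] lift (1,0): star map gives 1.0000; window check 0.4 ≤ 1.0000 < 1.8 is true → IN Λ
[5] lift (1,2): star map gives -0.2361; window check 0.4 ≤ -0.2361 < 1.8 is false → out
[6] lift (3,1): star map gives 2.3820; window check 0.4 ≤ 2.3820 < 1.8 is false → out
[7] lift (5,4): star map gives 2.5279; window check 0.4 ≤ 2.5279 < 1.8 is false → out
[8] lift (2,3): star map gives 0.1459; window check 0.4 ≤ 0.1459 < 1.8 is false → out
[9] lift (5,6): star map gives 1.2918; window check 0.4 ≤ 1.2918 < 1.8 is true → IN Λ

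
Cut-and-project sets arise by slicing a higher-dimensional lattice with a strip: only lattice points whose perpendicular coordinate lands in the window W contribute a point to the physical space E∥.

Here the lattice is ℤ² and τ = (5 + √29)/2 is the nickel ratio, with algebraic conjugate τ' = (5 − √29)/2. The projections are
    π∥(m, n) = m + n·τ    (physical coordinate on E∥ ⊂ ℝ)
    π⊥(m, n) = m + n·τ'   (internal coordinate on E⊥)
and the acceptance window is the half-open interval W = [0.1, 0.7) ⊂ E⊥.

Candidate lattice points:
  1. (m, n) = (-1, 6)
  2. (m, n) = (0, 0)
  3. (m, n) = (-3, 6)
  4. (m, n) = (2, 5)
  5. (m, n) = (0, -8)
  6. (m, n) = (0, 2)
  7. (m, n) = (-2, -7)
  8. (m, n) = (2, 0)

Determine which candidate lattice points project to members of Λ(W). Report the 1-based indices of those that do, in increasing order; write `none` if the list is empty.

none

Compute τ' = (5−√29)/2 = -0.19258, so π⊥(m,n) = m -0.19258·n.
candidate 1: (m,n)=(-1,6) → π∥ = -1+6·τ ≈ 30.15549, π⊥ = -1+6·τ' ≈ -2.15549 ∉ [0.1, 0.7) ⇒ out
candidate 2: (m,n)=(0,0) → π∥ = 0+0·τ ≈ 0.00000, π⊥ = 0+0·τ' ≈ 0.00000 ∉ [0.1, 0.7) ⇒ out
candidate 3: (m,n)=(-3,6) → π∥ = -3+6·τ ≈ 28.15549, π⊥ = -3+6·τ' ≈ -4.15549 ∉ [0.1, 0.7) ⇒ out
candidate 4: (m,n)=(2,5) → π∥ = 2+5·τ ≈ 27.96291, π⊥ = 2+5·τ' ≈ 1.03709 ∉ [0.1, 0.7) ⇒ out
candidate 5: (m,n)=(0,-8) → π∥ = 0-8·τ ≈ -41.54066, π⊥ = 0-8·τ' ≈ 1.54066 ∉ [0.1, 0.7) ⇒ out
candidate 6: (m,n)=(0,2) → π∥ = 0+2·τ ≈ 10.38516, π⊥ = 0+2·τ' ≈ -0.38516 ∉ [0.1, 0.7) ⇒ out
candidate 7: (m,n)=(-2,-7) → π∥ = -2-7·τ ≈ -38.34808, π⊥ = -2-7·τ' ≈ -0.65192 ∉ [0.1, 0.7) ⇒ out
candidate 8: (m,n)=(2,0) → π∥ = 2+0·τ ≈ 2.00000, π⊥ = 2+0·τ' ≈ 2.00000 ∉ [0.1, 0.7) ⇒ out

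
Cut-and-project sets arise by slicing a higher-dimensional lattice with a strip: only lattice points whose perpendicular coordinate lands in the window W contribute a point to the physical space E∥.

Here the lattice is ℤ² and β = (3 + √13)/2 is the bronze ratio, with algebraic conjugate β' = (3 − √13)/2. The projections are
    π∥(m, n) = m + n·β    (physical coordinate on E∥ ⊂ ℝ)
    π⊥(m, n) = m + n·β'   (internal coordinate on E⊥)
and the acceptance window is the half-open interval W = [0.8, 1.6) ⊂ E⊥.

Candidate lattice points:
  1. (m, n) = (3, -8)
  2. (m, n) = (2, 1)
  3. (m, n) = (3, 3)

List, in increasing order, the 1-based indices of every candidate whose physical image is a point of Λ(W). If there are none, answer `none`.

none

Numerically β ≈ 3.302776 and β' = −1/β ≈ -0.302776.
candidate 1: (m,n)=(3,-8) → π∥ = 3-8·β ≈ -23.422205, π⊥ = 3-8·β' ≈ 5.422205 ∉ [0.8, 1.6) ⇒ out
candidate 2: (m,n)=(2,1) → π∥ = 2+1·β ≈ 5.302776, π⊥ = 2+1·β' ≈ 1.697224 ∉ [0.8, 1.6) ⇒ out
candidate 3: (m,n)=(3,3) → π∥ = 3+3·β ≈ 12.908327, π⊥ = 3+3·β' ≈ 2.091673 ∉ [0.8, 1.6) ⇒ out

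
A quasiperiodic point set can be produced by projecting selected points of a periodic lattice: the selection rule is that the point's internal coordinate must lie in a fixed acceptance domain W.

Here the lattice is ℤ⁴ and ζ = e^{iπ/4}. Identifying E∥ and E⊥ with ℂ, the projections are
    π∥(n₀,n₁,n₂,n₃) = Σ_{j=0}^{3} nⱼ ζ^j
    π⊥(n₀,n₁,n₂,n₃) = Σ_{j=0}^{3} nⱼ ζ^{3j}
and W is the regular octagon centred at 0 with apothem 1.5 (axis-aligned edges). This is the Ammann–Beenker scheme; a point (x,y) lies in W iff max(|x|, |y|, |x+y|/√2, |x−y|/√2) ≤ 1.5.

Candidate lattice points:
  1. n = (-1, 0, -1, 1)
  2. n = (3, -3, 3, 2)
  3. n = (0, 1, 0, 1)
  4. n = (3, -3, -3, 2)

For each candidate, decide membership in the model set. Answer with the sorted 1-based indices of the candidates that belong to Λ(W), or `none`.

3

With ζ = e^{iπ/4} the internal vectors are ζ^0,ζ^3,ζ^6,ζ^9.
candidate 1: n = (-1, 0, -1, 1) → π⊥ ≈ (-0.29289, +1.70711); max(|x|,|y|,|x±y|/√2) = 1.70711 > 1.5 ⇒ ∉ W
candidate 2: n = (3, -3, 3, 2) → π⊥ ≈ (+6.53553, -3.70711); max(|x|,|y|,|x±y|/√2) = 7.24264 > 1.5 ⇒ ∉ W
candidate 3: n = (0, 1, 0, 1) → π⊥ ≈ (+0.00000, +1.41421); max(|x|,|y|,|x±y|/√2) = 1.41421 ≤ 1.5 ⇒ ∈ W
candidate 4: n = (3, -3, -3, 2) → π⊥ ≈ (+6.53553, +2.29289); max(|x|,|y|,|x±y|/√2) = 6.53553 > 1.5 ⇒ ∉ W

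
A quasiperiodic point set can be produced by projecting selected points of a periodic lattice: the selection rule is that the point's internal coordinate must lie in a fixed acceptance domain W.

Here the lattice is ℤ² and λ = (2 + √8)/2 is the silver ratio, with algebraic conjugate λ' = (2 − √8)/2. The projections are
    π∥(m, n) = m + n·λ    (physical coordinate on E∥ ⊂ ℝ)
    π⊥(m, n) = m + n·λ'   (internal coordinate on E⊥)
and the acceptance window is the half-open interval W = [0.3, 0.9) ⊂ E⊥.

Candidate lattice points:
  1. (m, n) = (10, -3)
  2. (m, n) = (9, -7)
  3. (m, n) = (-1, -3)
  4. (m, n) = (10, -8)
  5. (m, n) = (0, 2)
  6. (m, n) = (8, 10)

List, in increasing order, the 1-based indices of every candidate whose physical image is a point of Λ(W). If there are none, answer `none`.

none

λ' = (2−√8)/2 ≈ -0.41421.
[1] lift (10,-3): star map gives 11.24264; window check 0.3 ≤ 11.24264 < 0.9 is false → out
[2] lift (9,-7): star map gives 11.89949; window check 0.3 ≤ 11.89949 < 0.9 is false → out
[3] lift (-1,-3): star map gives 0.24264; window check 0.3 ≤ 0.24264 < 0.9 is false → out
[4] lift (10,-8): star map gives 13.31371; window check 0.3 ≤ 13.31371 < 0.9 is false → out
[5] lift (0,2): star map gives -0.82843; window check 0.3 ≤ -0.82843 < 0.9 is false → out
[6] lift (8,10): star map gives 3.85786; window check 0.3 ≤ 3.85786 < 0.9 is false → out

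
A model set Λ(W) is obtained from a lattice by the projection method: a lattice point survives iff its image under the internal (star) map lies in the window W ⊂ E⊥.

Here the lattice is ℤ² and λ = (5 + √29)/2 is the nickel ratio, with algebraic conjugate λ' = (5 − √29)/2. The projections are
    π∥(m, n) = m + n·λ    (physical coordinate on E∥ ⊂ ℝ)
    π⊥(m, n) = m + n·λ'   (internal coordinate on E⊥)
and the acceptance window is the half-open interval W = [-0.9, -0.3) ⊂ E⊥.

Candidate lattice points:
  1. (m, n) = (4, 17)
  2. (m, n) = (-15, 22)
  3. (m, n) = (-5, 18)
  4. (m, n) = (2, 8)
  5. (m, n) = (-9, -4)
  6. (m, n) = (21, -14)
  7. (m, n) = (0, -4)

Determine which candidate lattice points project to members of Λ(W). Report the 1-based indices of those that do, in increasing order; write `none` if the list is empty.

none

Numerically λ ≈ 5.1926 and λ' = −1/λ ≈ -0.1926.
candidate 1: (m,n)=(4,17) → π∥ = 4+17·λ ≈ 92.2739, π⊥ = 4+17·λ' ≈ 0.7261 ∉ [-0.9, -0.3) ⇒ out
candidate 2: (m,n)=(-15,22) → π∥ = -15+22·λ ≈ 99.2368, π⊥ = -15+22·λ' ≈ -19.2368 ∉ [-0.9, -0.3) ⇒ out
candidate 3: (m,n)=(-5,18) → π∥ = -5+18·λ ≈ 88.4665, π⊥ = -5+18·λ' ≈ -8.4665 ∉ [-0.9, -0.3) ⇒ out
candidate 4: (m,n)=(2,8) → π∥ = 2+8·λ ≈ 43.5407, π⊥ = 2+8·λ' ≈ 0.4593 ∉ [-0.9, -0.3) ⇒ out
candidate 5: (m,n)=(-9,-4) → π∥ = -9-4·λ ≈ -29.7703, π⊥ = -9-4·λ' ≈ -8.2297 ∉ [-0.9, -0.3) ⇒ out
candidate 6: (m,n)=(21,-14) → π∥ = 21-14·λ ≈ -51.6962, π⊥ = 21-14·λ' ≈ 23.6962 ∉ [-0.9, -0.3) ⇒ out
candidate 7: (m,n)=(0,-4) → π∥ = 0-4·λ ≈ -20.7703, π⊥ = 0-4·λ' ≈ 0.7703 ∉ [-0.9, -0.3) ⇒ out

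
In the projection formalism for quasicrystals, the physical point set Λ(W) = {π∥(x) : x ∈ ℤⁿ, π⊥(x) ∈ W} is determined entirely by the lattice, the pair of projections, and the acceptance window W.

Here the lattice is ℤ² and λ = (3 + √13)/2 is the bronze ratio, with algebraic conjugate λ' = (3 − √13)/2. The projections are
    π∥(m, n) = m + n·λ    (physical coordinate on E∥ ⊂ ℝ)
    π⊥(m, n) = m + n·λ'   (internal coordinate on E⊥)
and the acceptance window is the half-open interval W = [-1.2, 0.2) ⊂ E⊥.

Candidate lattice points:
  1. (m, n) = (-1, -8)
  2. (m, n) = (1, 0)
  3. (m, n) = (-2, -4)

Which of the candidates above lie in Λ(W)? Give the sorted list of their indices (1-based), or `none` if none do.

3

Numerically λ ≈ 3.302776 and λ' = −1/λ ≈ -0.302776.
#1 (-1,-8): internal coord -1 + (-8)·λ' = +1.422205; +1.422205 ∉ [-1.2, 0.2) → out
#2 (1,0): internal coord 1 + (0)·λ' = +1.000000; +1.000000 ∉ [-1.2, 0.2) → out
#3 (-2,-4): internal coord -2 + (-4)·λ' = -0.788897; -0.788897 ∈ [-1.2, 0.2) → IN Λ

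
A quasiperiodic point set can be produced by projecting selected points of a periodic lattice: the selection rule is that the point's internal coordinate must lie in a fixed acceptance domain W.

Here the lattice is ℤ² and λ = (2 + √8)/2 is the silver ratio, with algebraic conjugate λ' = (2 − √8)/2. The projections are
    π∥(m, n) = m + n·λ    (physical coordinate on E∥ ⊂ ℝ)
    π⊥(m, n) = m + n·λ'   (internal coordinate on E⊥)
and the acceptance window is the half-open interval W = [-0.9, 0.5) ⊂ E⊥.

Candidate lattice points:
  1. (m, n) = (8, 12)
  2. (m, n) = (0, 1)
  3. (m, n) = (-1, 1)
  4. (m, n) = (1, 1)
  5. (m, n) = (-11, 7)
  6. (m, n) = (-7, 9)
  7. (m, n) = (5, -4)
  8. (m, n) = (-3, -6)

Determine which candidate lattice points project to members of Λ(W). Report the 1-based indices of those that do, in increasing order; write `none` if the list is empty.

λ' = (2−√8)/2 ≈ -0.414214.
#1 (8,12): internal coord 8 + (12)·λ' = +3.029437; +3.029437 ∉ [-0.9, 0.5) → out
#2 (0,1): internal coord 0 + (1)·λ' = -0.414214; -0.414214 ∈ [-0.9, 0.5) → IN Λ
#3 (-1,1): internal coord -1 + (1)·λ' = -1.414214; -1.414214 ∉ [-0.9, 0.5) → out
#4 (1,1): internal coord 1 + (1)·λ' = +0.585786; +0.585786 ∉ [-0.9, 0.5) → out
#5 (-11,7): internal coord -11 + (7)·λ' = -13.899495; -13.899495 ∉ [-0.9, 0.5) → out
#6 (-7,9): internal coord -7 + (9)·λ' = -10.727922; -10.727922 ∉ [-0.9, 0.5) → out
#7 (5,-4): internal coord 5 + (-4)·λ' = +6.656854; +6.656854 ∉ [-0.9, 0.5) → out
#8 (-3,-6): internal coord -3 + (-6)·λ' = -0.514719; -0.514719 ∈ [-0.9, 0.5) → IN Λ

2, 8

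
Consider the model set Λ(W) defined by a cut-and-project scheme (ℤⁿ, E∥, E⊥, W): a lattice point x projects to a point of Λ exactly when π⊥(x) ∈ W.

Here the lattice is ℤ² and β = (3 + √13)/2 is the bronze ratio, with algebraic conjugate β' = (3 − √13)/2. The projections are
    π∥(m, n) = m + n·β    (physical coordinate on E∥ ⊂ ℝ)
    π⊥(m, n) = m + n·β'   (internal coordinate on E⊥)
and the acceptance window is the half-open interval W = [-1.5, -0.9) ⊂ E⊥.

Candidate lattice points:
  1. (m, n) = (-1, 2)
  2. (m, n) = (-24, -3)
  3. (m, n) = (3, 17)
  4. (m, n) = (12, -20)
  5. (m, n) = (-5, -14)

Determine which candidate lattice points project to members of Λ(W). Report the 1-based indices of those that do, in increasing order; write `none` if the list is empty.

none

Numerically β ≈ 3.302776 and β' = −1/β ≈ -0.302776.
candidate 1: (m,n)=(-1,2) → π∥ = -1+2·β ≈ 5.605551, π⊥ = -1+2·β' ≈ -1.605551 ∉ [-1.5, -0.9) ⇒ out
candidate 2: (m,n)=(-24,-3) → π∥ = -24-3·β ≈ -33.908327, π⊥ = -24-3·β' ≈ -23.091673 ∉ [-1.5, -0.9) ⇒ out
candidate 3: (m,n)=(3,17) → π∥ = 3+17·β ≈ 59.147186, π⊥ = 3+17·β' ≈ -2.147186 ∉ [-1.5, -0.9) ⇒ out
candidate 4: (m,n)=(12,-20) → π∥ = 12-20·β ≈ -54.055513, π⊥ = 12-20·β' ≈ 18.055513 ∉ [-1.5, -0.9) ⇒ out
candidate 5: (m,n)=(-5,-14) → π∥ = -5-14·β ≈ -51.238859, π⊥ = -5-14·β' ≈ -0.761141 ∉ [-1.5, -0.9) ⇒ out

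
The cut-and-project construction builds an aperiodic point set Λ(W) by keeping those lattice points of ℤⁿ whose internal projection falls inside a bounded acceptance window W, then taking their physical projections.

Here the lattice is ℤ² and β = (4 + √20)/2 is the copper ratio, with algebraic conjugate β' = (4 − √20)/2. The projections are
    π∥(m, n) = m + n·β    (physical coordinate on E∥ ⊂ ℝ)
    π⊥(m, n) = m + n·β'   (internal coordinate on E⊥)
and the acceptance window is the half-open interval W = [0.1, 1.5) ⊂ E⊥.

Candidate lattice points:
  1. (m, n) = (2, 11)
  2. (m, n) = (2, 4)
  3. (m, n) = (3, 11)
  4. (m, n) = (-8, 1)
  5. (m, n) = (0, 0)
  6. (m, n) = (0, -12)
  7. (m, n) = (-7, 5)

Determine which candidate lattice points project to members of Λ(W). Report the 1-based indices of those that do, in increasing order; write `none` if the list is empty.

2, 3

Numerically β ≈ 4.2361 and β' = −1/β ≈ -0.2361.
#1 (2,11): internal coord 2 + (11)·β' = -0.5967; -0.5967 ∉ [0.1, 1.5) → out
#2 (2,4): internal coord 2 + (4)·β' = +1.0557; +1.0557 ∈ [0.1, 1.5) → IN Λ
#3 (3,11): internal coord 3 + (11)·β' = +0.4033; +0.4033 ∈ [0.1, 1.5) → IN Λ
#4 (-8,1): internal coord -8 + (1)·β' = -8.2361; -8.2361 ∉ [0.1, 1.5) → out
#5 (0,0): internal coord 0 + (0)·β' = +0.0000; +0.0000 ∉ [0.1, 1.5) → out
#6 (0,-12): internal coord 0 + (-12)·β' = +2.8328; +2.8328 ∉ [0.1, 1.5) → out
#7 (-7,5): internal coord -7 + (5)·β' = -8.1803; -8.1803 ∉ [0.1, 1.5) → out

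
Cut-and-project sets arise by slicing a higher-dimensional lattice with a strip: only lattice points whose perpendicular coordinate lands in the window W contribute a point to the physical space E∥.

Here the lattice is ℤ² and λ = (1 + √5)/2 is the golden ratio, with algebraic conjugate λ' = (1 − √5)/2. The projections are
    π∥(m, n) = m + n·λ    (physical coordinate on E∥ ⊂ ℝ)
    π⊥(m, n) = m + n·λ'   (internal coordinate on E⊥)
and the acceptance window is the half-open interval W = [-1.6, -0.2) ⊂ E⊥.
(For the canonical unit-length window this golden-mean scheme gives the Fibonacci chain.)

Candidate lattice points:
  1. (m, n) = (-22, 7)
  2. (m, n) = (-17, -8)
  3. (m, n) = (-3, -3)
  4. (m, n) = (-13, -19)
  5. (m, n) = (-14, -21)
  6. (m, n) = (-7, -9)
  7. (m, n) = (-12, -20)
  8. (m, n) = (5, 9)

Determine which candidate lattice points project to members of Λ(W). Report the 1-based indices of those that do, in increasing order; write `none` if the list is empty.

3, 4, 5, 6, 8

λ' = (1−√5)/2 ≈ -0.618034.
candidate 1: (m,n)=(-22,7) → π∥ = -22+7·λ ≈ -10.673762, π⊥ = -22+7·λ' ≈ -26.326238 ∉ [-1.6, -0.2) ⇒ out
candidate 2: (m,n)=(-17,-8) → π∥ = -17-8·λ ≈ -29.944272, π⊥ = -17-8·λ' ≈ -12.055728 ∉ [-1.6, -0.2) ⇒ out
candidate 3: (m,n)=(-3,-3) → π∥ = -3-3·λ ≈ -7.854102, π⊥ = -3-3·λ' ≈ -1.145898 ∈ [-1.6, -0.2) ⇒ IN Λ
candidate 4: (m,n)=(-13,-19) → π∥ = -13-19·λ ≈ -43.742646, π⊥ = -13-19·λ' ≈ -1.257354 ∈ [-1.6, -0.2) ⇒ IN Λ
candidate 5: (m,n)=(-14,-21) → π∥ = -14-21·λ ≈ -47.978714, π⊥ = -14-21·λ' ≈ -1.021286 ∈ [-1.6, -0.2) ⇒ IN Λ
candidate 6: (m,n)=(-7,-9) → π∥ = -7-9·λ ≈ -21.562306, π⊥ = -7-9·λ' ≈ -1.437694 ∈ [-1.6, -0.2) ⇒ IN Λ
candidate 7: (m,n)=(-12,-20) → π∥ = -12-20·λ ≈ -44.360680, π⊥ = -12-20·λ' ≈ 0.360680 ∉ [-1.6, -0.2) ⇒ out
candidate 8: (m,n)=(5,9) → π∥ = 5+9·λ ≈ 19.562306, π⊥ = 5+9·λ' ≈ -0.562306 ∈ [-1.6, -0.2) ⇒ IN Λ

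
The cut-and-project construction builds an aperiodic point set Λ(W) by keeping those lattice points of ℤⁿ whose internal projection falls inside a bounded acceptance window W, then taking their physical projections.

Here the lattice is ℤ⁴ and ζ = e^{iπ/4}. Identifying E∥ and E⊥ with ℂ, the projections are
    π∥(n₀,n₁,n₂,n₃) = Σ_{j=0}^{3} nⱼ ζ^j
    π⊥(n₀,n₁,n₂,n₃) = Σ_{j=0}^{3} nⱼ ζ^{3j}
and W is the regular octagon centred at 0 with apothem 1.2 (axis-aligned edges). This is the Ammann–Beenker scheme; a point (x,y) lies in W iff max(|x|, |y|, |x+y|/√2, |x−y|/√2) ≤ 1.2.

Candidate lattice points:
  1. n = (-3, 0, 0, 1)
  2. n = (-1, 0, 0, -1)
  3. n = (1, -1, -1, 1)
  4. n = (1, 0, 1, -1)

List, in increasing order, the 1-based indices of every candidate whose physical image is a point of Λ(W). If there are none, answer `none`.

π⊥(n) = n₀ + n₁ζ³ + n₂ζ⁶ + n₃ζ⁹ where ζ = e^{iπ/4}.
candidate 1: n = (-3, 0, 0, 1) → π⊥ ≈ (-2.29289, +0.70711); max(|x|,|y|,|x±y|/√2) = 2.29289 > 1.2 ⇒ ∉ W
candidate 2: n = (-1, 0, 0, -1) → π⊥ ≈ (-1.70711, -0.70711); max(|x|,|y|,|x±y|/√2) = 1.70711 > 1.2 ⇒ ∉ W
candidate 3: n = (1, -1, -1, 1) → π⊥ ≈ (+2.41421, +1.00000); max(|x|,|y|,|x±y|/√2) = 2.41421 > 1.2 ⇒ ∉ W
candidate 4: n = (1, 0, 1, -1) → π⊥ ≈ (+0.29289, -1.70711); max(|x|,|y|,|x±y|/√2) = 1.70711 > 1.2 ⇒ ∉ W

none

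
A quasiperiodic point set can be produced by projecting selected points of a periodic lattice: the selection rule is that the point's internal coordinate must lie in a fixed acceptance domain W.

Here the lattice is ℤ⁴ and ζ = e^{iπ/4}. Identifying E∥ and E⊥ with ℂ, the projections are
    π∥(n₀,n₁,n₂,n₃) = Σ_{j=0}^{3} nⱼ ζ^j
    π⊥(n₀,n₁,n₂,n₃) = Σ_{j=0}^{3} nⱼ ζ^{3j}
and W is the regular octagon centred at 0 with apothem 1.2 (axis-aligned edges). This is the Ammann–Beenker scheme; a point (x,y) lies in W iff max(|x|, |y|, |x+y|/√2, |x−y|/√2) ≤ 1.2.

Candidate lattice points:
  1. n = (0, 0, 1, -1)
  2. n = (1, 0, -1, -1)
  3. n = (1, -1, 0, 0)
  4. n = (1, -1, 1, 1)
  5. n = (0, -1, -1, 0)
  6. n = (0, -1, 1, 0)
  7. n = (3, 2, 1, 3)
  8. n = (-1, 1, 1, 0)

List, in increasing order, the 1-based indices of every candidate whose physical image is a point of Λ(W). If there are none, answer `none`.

With ζ = e^{iπ/4} the internal vectors are ζ^0,ζ^3,ζ^6,ζ^9.
#1 (0, 0, 1, -1): internal (-0.7071, -1.7071); octagon support 1.7071 vs apothem 1.2 → ∉ W
#2 (1, 0, -1, -1): internal (0.2929, 0.2929); octagon support 0.4142 vs apothem 1.2 → ∈ W
#3 (1, -1, 0, 0): internal (1.7071, -0.7071); octagon support 1.7071 vs apothem 1.2 → ∉ W
#4 (1, -1, 1, 1): internal (2.4142, -1.0000); octagon support 2.4142 vs apothem 1.2 → ∉ W
#5 (0, -1, -1, 0): internal (0.7071, 0.2929); octagon support 0.7071 vs apothem 1.2 → ∈ W
#6 (0, -1, 1, 0): internal (0.7071, -1.7071); octagon support 1.7071 vs apothem 1.2 → ∉ W
#7 (3, 2, 1, 3): internal (3.7071, 2.5355); octagon support 4.4142 vs apothem 1.2 → ∉ W
#8 (-1, 1, 1, 0): internal (-1.7071, -0.2929); octagon support 1.7071 vs apothem 1.2 → ∉ W

2, 5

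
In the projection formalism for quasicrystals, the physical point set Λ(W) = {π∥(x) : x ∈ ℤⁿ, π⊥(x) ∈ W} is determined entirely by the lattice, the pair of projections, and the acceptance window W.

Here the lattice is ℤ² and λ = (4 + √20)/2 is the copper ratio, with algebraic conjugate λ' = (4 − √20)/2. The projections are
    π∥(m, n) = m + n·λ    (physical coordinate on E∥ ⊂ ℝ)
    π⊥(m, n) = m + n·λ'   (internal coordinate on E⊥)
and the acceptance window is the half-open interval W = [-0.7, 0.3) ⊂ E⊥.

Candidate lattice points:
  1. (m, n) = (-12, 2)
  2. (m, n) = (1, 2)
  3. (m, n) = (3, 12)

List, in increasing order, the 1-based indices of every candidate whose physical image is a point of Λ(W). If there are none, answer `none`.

3

Compute λ' = (4−√20)/2 = -0.236068, so π⊥(m,n) = m -0.236068·n.
#1 (-12,2): internal coord -12 + (2)·λ' = -12.472136; -12.472136 ∉ [-0.7, 0.3) → out
#2 (1,2): internal coord 1 + (2)·λ' = +0.527864; +0.527864 ∉ [-0.7, 0.3) → out
#3 (3,12): internal coord 3 + (12)·λ' = +0.167184; +0.167184 ∈ [-0.7, 0.3) → IN Λ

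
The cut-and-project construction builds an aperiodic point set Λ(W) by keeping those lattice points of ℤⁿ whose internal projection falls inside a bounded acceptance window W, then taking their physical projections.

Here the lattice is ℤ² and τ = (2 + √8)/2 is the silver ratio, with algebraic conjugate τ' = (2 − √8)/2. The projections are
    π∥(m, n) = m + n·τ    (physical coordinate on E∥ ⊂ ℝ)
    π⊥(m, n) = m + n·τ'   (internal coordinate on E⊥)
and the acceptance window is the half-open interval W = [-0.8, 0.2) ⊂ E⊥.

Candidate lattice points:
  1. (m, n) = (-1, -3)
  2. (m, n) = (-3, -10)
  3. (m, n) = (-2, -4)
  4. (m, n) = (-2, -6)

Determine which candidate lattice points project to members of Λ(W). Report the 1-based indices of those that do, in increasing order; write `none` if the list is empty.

3

Numerically τ ≈ 2.4142 and τ' = −1/τ ≈ -0.4142.
[1] lift (-1,-3): star map gives 0.2426; window check -0.8 ≤ 0.2426 < 0.2 is false → out
[2] lift (-3,-10): star map gives 1.1421; window check -0.8 ≤ 1.1421 < 0.2 is false → out
[3] lift (-2,-4): star map gives -0.3431; window check -0.8 ≤ -0.3431 < 0.2 is true → IN Λ
[4] lift (-2,-6): star map gives 0.4853; window check -0.8 ≤ 0.4853 < 0.2 is false → out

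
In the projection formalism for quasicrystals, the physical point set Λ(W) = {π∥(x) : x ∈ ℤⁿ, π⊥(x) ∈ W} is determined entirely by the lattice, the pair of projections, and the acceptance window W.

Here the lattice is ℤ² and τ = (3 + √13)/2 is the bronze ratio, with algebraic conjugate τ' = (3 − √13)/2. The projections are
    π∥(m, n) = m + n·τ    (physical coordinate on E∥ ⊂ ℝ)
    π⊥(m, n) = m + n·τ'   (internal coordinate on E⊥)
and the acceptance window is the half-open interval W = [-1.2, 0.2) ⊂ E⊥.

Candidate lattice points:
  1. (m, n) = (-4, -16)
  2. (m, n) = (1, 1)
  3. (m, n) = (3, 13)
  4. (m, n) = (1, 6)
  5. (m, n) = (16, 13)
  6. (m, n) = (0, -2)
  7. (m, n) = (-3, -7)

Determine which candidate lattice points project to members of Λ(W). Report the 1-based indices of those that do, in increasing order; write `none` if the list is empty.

3, 4, 7

Numerically τ ≈ 3.302776 and τ' = −1/τ ≈ -0.302776.
#1 (-4,-16): internal coord -4 + (-16)·τ' = +0.844410; +0.844410 ∉ [-1.2, 0.2) → out
#2 (1,1): internal coord 1 + (1)·τ' = +0.697224; +0.697224 ∉ [-1.2, 0.2) → out
#3 (3,13): internal coord 3 + (13)·τ' = -0.936083; -0.936083 ∈ [-1.2, 0.2) → IN Λ
#4 (1,6): internal coord 1 + (6)·τ' = -0.816654; -0.816654 ∈ [-1.2, 0.2) → IN Λ
#5 (16,13): internal coord 16 + (13)·τ' = +12.063917; +12.063917 ∉ [-1.2, 0.2) → out
#6 (0,-2): internal coord 0 + (-2)·τ' = +0.605551; +0.605551 ∉ [-1.2, 0.2) → out
#7 (-3,-7): internal coord -3 + (-7)·τ' = -0.880571; -0.880571 ∈ [-1.2, 0.2) → IN Λ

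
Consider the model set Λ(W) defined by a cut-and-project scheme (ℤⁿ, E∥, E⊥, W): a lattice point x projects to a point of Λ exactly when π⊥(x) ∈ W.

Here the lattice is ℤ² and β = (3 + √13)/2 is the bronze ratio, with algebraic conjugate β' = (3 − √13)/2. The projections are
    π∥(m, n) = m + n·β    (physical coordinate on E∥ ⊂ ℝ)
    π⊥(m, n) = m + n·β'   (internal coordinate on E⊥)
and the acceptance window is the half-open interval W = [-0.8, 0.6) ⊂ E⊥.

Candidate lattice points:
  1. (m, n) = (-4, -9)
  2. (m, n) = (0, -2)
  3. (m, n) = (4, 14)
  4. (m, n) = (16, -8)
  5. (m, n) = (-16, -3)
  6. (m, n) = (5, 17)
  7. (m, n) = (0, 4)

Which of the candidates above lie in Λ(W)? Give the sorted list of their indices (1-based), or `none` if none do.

β' = (3−√13)/2 ≈ -0.302776.
candidate 1: (m,n)=(-4,-9) → π∥ = -4-9·β ≈ -33.724981, π⊥ = -4-9·β' ≈ -1.275019 ∉ [-0.8, 0.6) ⇒ out
candidate 2: (m,n)=(0,-2) → π∥ = 0-2·β ≈ -6.605551, π⊥ = 0-2·β' ≈ 0.605551 ∉ [-0.8, 0.6) ⇒ out
candidate 3: (m,n)=(4,14) → π∥ = 4+14·β ≈ 50.238859, π⊥ = 4+14·β' ≈ -0.238859 ∈ [-0.8, 0.6) ⇒ IN Λ
candidate 4: (m,n)=(16,-8) → π∥ = 16-8·β ≈ -10.422205, π⊥ = 16-8·β' ≈ 18.422205 ∉ [-0.8, 0.6) ⇒ out
candidate 5: (m,n)=(-16,-3) → π∥ = -16-3·β ≈ -25.908327, π⊥ = -16-3·β' ≈ -15.091673 ∉ [-0.8, 0.6) ⇒ out
candidate 6: (m,n)=(5,17) → π∥ = 5+17·β ≈ 61.147186, π⊥ = 5+17·β' ≈ -0.147186 ∈ [-0.8, 0.6) ⇒ IN Λ
candidate 7: (m,n)=(0,4) → π∥ = 0+4·β ≈ 13.211103, π⊥ = 0+4·β' ≈ -1.211103 ∉ [-0.8, 0.6) ⇒ out

3, 6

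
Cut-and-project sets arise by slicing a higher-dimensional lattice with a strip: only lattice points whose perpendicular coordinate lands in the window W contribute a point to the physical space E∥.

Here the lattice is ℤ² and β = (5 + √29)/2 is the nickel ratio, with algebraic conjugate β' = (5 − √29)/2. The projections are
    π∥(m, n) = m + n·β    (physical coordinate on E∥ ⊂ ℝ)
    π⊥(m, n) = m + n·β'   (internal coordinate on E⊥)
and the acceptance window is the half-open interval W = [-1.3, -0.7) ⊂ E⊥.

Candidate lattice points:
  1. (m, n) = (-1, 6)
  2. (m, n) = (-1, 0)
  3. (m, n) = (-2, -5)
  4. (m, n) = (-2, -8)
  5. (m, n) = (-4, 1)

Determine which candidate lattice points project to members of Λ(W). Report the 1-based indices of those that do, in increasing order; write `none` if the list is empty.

Numerically β ≈ 5.1926 and β' = −1/β ≈ -0.1926.
[1] lift (-1,6): star map gives -2.1555; window check -1.3 ≤ -2.1555 < -0.7 is false → out
[2] lift (-1,0): star map gives -1.0000; window check -1.3 ≤ -1.0000 < -0.7 is true → IN Λ
[3] lift (-2,-5): star map gives -1.0371; window check -1.3 ≤ -1.0371 < -0.7 is true → IN Λ
[4] lift (-2,-8): star map gives -0.4593; window check -1.3 ≤ -0.4593 < -0.7 is false → out
[5] lift (-4,1): star map gives -4.1926; window check -1.3 ≤ -4.1926 < -0.7 is false → out

2, 3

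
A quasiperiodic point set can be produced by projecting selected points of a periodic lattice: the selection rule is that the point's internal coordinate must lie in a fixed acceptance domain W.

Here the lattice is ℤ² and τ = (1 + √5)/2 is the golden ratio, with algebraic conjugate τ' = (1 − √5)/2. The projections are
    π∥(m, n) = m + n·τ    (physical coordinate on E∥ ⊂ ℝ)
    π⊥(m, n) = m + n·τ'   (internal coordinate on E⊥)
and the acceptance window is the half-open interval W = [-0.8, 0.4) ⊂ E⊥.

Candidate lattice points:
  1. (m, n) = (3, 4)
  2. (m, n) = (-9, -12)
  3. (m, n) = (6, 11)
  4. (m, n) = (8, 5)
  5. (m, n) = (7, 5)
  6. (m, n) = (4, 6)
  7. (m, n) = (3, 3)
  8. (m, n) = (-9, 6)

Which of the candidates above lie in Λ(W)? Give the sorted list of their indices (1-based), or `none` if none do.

3, 6

Numerically τ ≈ 1.618034 and τ' = −1/τ ≈ -0.618034.
#1 (3,4): internal coord 3 + (4)·τ' = +0.527864; +0.527864 ∉ [-0.8, 0.4) → out
#2 (-9,-12): internal coord -9 + (-12)·τ' = -1.583592; -1.583592 ∉ [-0.8, 0.4) → out
#3 (6,11): internal coord 6 + (11)·τ' = -0.798374; -0.798374 ∈ [-0.8, 0.4) → IN Λ
#4 (8,5): internal coord 8 + (5)·τ' = +4.909830; +4.909830 ∉ [-0.8, 0.4) → out
#5 (7,5): internal coord 7 + (5)·τ' = +3.909830; +3.909830 ∉ [-0.8, 0.4) → out
#6 (4,6): internal coord 4 + (6)·τ' = +0.291796; +0.291796 ∈ [-0.8, 0.4) → IN Λ
#7 (3,3): internal coord 3 + (3)·τ' = +1.145898; +1.145898 ∉ [-0.8, 0.4) → out
#8 (-9,6): internal coord -9 + (6)·τ' = -12.708204; -12.708204 ∉ [-0.8, 0.4) → out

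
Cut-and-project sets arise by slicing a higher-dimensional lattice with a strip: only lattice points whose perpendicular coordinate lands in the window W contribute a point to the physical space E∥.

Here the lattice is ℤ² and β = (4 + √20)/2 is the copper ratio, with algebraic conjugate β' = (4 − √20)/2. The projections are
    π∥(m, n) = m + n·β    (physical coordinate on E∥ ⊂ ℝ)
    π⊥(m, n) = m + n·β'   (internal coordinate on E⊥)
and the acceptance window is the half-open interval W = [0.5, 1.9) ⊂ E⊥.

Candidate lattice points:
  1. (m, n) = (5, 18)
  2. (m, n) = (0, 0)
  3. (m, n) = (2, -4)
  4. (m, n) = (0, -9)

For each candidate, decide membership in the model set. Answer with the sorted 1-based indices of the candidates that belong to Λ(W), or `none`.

β' = (4−√20)/2 ≈ -0.23607.
candidate 1: (m,n)=(5,18) → π∥ = 5+18·β ≈ 81.24922, π⊥ = 5+18·β' ≈ 0.75078 ∈ [0.5, 1.9) ⇒ IN Λ
candidate 2: (m,n)=(0,0) → π∥ = 0+0·β ≈ 0.00000, π⊥ = 0+0·β' ≈ 0.00000 ∉ [0.5, 1.9) ⇒ out
candidate 3: (m,n)=(2,-4) → π∥ = 2-4·β ≈ -14.94427, π⊥ = 2-4·β' ≈ 2.94427 ∉ [0.5, 1.9) ⇒ out
candidate 4: (m,n)=(0,-9) → π∥ = 0-9·β ≈ -38.12461, π⊥ = 0-9·β' ≈ 2.12461 ∉ [0.5, 1.9) ⇒ out

1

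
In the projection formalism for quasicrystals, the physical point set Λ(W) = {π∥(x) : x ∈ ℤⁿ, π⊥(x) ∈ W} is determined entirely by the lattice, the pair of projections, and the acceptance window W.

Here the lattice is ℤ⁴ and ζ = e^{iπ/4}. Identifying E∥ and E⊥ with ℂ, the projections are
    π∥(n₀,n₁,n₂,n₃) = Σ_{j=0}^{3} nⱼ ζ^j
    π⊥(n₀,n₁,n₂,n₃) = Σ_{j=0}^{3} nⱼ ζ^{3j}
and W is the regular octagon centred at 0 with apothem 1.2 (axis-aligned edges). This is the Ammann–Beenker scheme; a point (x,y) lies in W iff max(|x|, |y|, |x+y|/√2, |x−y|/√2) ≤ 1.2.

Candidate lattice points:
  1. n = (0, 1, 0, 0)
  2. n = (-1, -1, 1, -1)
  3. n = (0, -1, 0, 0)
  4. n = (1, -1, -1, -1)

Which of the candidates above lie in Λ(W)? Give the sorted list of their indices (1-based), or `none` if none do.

With ζ = e^{iπ/4} the internal vectors are ζ^0,ζ^3,ζ^6,ζ^9.
#1 (0, 1, 0, 0): internal (-0.7071, 0.7071); octagon support 1.0000 vs apothem 1.2 → ∈ W
#2 (-1, -1, 1, -1): internal (-1.0000, -2.4142); octagon support 2.4142 vs apothem 1.2 → ∉ W
#3 (0, -1, 0, 0): internal (0.7071, -0.7071); octagon support 1.0000 vs apothem 1.2 → ∈ W
#4 (1, -1, -1, -1): internal (1.0000, -0.4142); octagon support 1.0000 vs apothem 1.2 → ∈ W

1, 3, 4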